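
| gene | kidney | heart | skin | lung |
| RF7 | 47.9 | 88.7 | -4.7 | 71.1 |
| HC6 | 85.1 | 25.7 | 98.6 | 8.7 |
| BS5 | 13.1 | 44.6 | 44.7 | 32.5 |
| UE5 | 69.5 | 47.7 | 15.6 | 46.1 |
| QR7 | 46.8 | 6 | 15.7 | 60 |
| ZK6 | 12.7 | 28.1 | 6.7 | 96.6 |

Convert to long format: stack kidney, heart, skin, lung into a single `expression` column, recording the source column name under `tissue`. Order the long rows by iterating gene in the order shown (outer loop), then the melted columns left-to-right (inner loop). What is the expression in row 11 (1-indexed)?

44.7

24 rows total (6 × 4). Row 11: index ⌊(11-1)/4⌋ = 2 into gene → BS5; (11-1) mod 4 = 2 into the melted columns → skin.
So row 11 is (BS5, skin, 44.7); expression = 44.7.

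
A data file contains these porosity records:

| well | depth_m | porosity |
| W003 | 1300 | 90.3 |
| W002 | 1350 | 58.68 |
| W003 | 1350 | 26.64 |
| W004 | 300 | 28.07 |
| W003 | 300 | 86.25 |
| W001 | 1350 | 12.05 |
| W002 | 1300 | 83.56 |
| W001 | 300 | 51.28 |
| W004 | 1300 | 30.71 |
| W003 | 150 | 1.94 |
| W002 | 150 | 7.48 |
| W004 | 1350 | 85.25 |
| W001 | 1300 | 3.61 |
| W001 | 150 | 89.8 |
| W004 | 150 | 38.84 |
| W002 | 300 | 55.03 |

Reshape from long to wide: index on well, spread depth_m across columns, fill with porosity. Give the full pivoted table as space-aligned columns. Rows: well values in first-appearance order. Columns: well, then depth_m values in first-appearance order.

well  1300   1350   300    150  
W003  90.3   26.64  86.25  1.94 
W002  83.56  58.68  55.03  7.48 
W004  30.71  85.25  28.07  38.84
W001  3.61   12.05  51.28  89.8 

Columns: well plus the 4 distinct depth_m values (1300, 1350, 300, 150).
For example, row W003 column 1300 takes porosity=90.3 from the long row (W003, 1300).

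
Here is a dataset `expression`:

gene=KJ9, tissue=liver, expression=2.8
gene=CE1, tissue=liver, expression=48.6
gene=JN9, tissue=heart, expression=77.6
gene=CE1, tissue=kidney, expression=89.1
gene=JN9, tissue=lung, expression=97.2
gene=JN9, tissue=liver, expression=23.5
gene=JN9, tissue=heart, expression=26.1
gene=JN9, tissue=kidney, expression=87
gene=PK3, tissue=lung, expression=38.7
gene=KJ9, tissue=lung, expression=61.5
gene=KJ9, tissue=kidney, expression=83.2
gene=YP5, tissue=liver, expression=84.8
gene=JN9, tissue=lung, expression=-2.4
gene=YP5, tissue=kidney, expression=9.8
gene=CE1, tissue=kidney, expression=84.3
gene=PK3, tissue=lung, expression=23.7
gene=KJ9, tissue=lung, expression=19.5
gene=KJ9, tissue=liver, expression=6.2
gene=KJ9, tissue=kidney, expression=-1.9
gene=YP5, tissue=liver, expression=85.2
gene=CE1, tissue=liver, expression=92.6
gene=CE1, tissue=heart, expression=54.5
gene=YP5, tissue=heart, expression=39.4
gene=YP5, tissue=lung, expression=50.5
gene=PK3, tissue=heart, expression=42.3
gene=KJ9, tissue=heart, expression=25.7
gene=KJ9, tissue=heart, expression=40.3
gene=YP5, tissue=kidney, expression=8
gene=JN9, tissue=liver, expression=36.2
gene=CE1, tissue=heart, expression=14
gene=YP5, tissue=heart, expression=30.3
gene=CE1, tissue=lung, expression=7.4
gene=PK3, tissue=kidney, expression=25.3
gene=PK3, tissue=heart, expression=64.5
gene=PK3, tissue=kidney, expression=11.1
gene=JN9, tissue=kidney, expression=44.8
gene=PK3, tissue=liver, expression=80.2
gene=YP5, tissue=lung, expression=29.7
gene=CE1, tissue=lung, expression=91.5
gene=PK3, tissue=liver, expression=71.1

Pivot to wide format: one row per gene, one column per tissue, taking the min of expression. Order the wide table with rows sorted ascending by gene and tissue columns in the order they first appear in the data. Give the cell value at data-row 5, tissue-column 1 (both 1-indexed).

With rows sorted ascending by gene, row 5 is gene=YP5. tissue columns in first-appearance order: liver, heart, kidney, lung; column 1 is liver.
Long rows with gene=YP5, tissue=liver: min(84.8, 85.2) = 84.8.

84.8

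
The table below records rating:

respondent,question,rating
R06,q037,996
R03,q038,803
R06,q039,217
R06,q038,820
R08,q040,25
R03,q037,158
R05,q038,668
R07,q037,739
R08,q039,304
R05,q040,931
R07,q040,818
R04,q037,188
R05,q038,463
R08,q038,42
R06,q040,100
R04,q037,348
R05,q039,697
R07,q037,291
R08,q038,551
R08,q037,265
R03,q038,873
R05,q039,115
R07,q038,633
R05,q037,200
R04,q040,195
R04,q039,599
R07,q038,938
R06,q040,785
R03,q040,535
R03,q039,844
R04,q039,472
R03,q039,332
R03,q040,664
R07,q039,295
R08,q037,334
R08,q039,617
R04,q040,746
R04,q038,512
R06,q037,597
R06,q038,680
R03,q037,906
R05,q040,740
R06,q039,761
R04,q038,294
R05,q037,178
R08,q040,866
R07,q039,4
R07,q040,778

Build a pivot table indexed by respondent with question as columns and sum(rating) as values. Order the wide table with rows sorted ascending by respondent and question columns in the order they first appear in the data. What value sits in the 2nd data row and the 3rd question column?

With rows sorted ascending by respondent, row 2 is respondent=R04. question columns in first-appearance order: q037, q038, q039, q040; column 3 is q039.
Long rows with respondent=R04, question=q039: 599 + 472 = 1071.

1071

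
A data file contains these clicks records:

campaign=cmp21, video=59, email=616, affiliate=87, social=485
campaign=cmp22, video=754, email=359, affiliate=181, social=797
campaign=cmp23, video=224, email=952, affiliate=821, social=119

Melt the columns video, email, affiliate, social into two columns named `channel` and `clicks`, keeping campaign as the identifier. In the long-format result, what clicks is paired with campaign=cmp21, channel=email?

616

Unpivoting turns each (campaign, wide-column) pair into one long row.
The wide cell at row cmp21, column email holds 616, so the long row (cmp21, email) has clicks=616.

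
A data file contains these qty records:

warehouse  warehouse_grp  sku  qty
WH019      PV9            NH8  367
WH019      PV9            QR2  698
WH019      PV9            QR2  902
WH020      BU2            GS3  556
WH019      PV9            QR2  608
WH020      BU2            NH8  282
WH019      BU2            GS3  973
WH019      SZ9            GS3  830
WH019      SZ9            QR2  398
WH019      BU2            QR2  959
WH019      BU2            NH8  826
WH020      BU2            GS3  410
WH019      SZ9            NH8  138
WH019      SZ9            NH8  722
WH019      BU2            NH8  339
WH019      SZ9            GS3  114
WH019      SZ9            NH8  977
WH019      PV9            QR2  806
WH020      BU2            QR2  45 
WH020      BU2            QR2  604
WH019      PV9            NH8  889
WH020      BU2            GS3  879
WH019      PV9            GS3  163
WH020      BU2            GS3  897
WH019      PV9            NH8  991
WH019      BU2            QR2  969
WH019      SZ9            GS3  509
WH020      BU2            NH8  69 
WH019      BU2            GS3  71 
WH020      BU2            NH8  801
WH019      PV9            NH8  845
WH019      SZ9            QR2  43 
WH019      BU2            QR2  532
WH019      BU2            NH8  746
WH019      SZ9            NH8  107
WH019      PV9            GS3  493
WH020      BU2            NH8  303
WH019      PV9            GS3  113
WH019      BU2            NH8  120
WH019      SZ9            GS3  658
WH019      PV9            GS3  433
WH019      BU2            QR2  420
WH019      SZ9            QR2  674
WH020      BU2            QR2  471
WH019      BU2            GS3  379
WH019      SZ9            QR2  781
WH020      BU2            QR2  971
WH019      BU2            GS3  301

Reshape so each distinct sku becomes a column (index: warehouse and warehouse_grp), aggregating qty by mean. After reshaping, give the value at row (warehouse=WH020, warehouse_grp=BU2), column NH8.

Rows with warehouse=WH020, warehouse_grp=BU2 and sku=NH8: qty values are 282, 69, 801, 303.
(282 + 69 + 801 + 303) / 4 = 363.75.

363.75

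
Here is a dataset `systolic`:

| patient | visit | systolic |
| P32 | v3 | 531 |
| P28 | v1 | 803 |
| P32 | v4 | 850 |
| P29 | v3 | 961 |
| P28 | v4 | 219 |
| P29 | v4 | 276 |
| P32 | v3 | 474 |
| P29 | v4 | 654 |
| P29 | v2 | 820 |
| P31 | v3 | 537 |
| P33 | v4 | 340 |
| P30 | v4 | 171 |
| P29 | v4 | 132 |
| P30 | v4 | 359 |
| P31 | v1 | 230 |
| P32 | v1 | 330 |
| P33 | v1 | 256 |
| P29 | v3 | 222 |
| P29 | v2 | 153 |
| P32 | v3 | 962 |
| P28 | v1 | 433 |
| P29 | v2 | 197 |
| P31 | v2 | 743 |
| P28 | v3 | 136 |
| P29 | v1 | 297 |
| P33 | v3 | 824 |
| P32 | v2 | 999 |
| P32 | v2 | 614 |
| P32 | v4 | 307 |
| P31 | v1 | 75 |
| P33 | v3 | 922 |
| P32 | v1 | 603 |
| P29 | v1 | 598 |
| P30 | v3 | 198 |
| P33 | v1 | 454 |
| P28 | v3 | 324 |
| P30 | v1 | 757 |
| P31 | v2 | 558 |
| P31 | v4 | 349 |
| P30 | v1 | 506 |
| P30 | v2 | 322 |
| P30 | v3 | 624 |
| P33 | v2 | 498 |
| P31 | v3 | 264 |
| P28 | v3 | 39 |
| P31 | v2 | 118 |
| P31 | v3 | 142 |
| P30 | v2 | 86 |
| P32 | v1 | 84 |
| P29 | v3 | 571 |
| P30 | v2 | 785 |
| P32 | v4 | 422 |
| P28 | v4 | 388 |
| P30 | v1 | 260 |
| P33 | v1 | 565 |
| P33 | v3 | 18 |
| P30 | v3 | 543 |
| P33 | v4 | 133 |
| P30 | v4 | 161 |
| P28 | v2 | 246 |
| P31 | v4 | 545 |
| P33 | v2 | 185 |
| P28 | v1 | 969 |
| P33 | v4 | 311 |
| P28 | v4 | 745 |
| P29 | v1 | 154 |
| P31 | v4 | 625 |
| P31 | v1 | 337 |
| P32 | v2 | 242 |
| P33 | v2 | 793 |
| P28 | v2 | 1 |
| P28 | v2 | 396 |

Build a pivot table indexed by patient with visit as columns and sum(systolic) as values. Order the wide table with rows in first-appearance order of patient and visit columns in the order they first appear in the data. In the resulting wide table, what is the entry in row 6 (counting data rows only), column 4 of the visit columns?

1193

With rows in first-appearance order of patient, row 6 is patient=P30. visit columns in first-appearance order: v3, v1, v4, v2; column 4 is v2.
Long rows with patient=P30, visit=v2: 322 + 86 + 785 = 1193.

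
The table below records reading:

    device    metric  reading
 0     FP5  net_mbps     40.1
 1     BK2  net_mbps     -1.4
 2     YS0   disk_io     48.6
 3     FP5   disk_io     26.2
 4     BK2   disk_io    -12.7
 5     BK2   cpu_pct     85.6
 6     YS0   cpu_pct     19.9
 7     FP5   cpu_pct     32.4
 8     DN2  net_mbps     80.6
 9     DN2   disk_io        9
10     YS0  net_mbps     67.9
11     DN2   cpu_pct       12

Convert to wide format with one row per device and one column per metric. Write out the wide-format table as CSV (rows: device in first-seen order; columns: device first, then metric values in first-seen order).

Columns: device plus the 3 distinct metric values (net_mbps, disk_io, cpu_pct).
For example, row FP5 column net_mbps takes reading=40.1 from the long row (FP5, net_mbps).

device,net_mbps,disk_io,cpu_pct
FP5,40.1,26.2,32.4
BK2,-1.4,-12.7,85.6
YS0,67.9,48.6,19.9
DN2,80.6,9,12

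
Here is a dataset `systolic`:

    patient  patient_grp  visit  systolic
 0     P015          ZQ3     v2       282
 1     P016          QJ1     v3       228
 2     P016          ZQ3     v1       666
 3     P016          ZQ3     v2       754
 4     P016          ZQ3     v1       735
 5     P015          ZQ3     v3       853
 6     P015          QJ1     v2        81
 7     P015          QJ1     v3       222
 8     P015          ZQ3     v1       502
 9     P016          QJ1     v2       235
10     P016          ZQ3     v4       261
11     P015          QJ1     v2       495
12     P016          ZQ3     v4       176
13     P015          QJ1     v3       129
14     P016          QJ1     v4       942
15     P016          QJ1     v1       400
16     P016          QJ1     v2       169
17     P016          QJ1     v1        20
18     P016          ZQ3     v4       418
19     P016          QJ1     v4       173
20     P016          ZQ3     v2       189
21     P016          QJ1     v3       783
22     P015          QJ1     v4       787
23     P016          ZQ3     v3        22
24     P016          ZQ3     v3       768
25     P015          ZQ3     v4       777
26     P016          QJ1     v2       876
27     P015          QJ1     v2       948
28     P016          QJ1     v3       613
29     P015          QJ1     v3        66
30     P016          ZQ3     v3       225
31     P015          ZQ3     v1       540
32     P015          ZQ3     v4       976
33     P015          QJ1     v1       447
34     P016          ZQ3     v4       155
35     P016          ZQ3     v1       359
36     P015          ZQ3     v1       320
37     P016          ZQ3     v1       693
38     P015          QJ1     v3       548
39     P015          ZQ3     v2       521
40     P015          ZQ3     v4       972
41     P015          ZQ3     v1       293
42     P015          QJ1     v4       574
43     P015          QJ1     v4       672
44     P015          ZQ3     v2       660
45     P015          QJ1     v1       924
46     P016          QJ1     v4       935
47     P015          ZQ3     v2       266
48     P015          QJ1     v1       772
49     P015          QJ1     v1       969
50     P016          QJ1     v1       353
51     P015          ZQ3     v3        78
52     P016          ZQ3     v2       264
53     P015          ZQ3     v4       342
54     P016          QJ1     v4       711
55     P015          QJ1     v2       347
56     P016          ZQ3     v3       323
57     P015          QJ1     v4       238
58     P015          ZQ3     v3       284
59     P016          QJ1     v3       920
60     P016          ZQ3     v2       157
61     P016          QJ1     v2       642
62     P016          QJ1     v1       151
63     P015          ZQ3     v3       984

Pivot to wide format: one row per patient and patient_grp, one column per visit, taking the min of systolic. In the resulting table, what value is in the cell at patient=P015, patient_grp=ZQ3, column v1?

293

Rows with patient=P015, patient_grp=ZQ3 and visit=v1: systolic values are 502, 540, 320, 293.
min(502, 540, 320, 293) = 293.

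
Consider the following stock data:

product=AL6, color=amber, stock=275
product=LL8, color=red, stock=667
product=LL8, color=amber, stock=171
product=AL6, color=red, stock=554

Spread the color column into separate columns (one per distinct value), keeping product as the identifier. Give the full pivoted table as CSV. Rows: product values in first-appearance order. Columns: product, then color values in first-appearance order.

Columns: product plus the 2 distinct color values (amber, red).
For example, row AL6 column amber takes stock=275 from the long row (AL6, amber).

product,amber,red
AL6,275,554
LL8,171,667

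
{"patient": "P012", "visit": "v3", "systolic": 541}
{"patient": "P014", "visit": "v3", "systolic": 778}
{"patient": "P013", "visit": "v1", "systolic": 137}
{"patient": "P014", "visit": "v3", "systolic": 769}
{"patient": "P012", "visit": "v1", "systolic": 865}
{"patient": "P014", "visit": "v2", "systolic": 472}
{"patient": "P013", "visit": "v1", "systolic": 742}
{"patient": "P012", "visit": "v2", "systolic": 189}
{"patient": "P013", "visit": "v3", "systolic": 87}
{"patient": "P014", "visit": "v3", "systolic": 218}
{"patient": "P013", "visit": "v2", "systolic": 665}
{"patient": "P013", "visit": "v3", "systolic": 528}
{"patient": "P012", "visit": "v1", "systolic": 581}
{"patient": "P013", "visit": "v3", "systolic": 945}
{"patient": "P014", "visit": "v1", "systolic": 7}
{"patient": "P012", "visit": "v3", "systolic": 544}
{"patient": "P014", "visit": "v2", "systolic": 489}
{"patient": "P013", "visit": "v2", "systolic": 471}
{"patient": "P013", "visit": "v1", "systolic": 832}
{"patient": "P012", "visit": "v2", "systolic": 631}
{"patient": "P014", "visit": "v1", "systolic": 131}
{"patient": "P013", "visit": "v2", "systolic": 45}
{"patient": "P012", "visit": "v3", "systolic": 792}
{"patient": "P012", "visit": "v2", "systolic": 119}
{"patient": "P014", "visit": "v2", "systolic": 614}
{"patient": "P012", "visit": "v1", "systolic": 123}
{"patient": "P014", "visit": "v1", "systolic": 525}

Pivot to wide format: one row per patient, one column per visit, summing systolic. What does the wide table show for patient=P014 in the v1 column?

Rows with patient=P014 and visit=v1: systolic values are 7, 131, 525.
7 + 131 + 525 = 663.

663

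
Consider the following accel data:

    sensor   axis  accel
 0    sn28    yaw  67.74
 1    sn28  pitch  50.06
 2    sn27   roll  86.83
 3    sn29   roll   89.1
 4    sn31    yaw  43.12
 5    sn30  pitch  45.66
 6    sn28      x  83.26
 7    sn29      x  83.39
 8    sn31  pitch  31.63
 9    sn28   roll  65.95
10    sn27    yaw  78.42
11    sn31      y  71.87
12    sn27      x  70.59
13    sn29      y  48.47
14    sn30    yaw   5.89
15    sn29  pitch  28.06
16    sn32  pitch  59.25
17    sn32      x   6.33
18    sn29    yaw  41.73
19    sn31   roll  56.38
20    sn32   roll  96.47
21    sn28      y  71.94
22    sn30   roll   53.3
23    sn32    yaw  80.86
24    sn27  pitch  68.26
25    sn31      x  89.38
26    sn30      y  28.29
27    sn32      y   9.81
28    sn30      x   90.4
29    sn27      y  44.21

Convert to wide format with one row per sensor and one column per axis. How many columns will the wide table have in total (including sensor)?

1 column for sensor plus 5 distinct axis values → 6 columns.

6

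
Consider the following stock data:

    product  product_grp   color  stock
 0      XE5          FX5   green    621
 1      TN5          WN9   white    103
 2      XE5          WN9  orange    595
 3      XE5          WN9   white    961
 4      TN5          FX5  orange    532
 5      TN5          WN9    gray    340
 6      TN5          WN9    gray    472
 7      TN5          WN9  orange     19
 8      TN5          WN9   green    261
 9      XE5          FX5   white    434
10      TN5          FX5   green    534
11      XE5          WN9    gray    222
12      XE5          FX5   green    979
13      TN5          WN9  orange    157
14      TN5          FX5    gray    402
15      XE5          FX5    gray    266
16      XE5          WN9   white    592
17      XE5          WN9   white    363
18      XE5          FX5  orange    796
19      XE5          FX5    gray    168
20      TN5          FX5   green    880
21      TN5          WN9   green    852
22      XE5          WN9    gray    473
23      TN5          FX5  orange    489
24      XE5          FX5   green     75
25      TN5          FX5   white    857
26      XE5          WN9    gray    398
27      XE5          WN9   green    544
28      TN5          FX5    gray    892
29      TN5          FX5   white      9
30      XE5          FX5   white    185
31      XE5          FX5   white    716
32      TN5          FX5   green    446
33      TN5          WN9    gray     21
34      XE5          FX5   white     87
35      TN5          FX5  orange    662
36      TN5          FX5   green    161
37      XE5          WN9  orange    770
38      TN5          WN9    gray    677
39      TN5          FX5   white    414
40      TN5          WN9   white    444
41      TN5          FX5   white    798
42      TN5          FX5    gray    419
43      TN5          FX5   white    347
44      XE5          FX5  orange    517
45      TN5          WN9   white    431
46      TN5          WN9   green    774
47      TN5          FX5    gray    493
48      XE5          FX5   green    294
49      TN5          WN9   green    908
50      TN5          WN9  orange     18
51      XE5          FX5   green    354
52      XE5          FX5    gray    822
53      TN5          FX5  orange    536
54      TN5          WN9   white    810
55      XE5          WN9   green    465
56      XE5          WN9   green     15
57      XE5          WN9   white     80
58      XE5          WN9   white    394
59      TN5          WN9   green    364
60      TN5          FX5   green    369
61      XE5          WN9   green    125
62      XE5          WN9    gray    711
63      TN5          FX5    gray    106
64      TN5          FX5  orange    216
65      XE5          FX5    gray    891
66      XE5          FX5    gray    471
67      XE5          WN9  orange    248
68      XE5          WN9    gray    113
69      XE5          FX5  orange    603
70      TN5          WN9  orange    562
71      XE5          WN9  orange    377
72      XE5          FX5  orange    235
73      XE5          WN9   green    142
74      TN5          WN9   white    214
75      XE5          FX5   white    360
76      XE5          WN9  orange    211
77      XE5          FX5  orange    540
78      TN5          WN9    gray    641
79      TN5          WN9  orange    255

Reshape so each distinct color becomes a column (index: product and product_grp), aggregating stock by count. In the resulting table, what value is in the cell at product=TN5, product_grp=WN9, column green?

5

Rows with product=TN5, product_grp=WN9 and color=green: stock values are 261, 852, 774, 908, 364.
5 rows match — count = 5.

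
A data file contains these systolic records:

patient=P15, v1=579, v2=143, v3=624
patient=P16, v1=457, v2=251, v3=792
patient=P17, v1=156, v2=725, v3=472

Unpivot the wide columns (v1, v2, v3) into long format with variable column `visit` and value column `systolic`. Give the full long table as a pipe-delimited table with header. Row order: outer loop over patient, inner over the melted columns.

| patient | visit | systolic |
| P15 | v1 | 579 |
| P15 | v2 | 143 |
| P15 | v3 | 624 |
| P16 | v1 | 457 |
| P16 | v2 | 251 |
| P16 | v3 | 792 |
| P17 | v1 | 156 |
| P17 | v2 | 725 |
| P17 | v3 | 472 |

Each (patient, column) pair becomes one row: 3 × 3 = 9 rows.
For example, (P15, v1) → systolic=579.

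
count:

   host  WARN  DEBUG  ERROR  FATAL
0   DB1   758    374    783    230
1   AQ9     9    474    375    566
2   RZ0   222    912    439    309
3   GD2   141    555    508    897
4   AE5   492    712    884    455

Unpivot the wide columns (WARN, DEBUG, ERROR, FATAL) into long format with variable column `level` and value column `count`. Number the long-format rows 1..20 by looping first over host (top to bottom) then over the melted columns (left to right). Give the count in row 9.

222

20 rows total (5 × 4). Row 9: index ⌊(9-1)/4⌋ = 2 into host → RZ0; (9-1) mod 4 = 0 into the melted columns → WARN.
So row 9 is (RZ0, WARN, 222); count = 222.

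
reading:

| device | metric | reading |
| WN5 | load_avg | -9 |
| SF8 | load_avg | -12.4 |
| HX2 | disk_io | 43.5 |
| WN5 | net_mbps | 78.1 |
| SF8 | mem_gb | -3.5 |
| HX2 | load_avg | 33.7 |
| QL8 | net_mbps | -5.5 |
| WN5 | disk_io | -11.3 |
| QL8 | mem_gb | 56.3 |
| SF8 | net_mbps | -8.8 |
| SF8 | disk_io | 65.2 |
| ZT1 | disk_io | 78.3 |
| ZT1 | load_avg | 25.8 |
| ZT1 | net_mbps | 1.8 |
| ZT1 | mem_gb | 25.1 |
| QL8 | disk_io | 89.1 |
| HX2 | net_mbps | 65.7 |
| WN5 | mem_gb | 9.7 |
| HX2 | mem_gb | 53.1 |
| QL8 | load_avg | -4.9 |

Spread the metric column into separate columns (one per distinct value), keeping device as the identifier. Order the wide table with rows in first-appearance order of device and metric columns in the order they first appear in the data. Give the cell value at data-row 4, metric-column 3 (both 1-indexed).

With rows in first-appearance order of device, row 4 is device=QL8. metric columns in first-appearance order: load_avg, disk_io, net_mbps, mem_gb; column 3 is net_mbps.
Long rows with device=QL8, metric=net_mbps: reading = -5.5.

-5.5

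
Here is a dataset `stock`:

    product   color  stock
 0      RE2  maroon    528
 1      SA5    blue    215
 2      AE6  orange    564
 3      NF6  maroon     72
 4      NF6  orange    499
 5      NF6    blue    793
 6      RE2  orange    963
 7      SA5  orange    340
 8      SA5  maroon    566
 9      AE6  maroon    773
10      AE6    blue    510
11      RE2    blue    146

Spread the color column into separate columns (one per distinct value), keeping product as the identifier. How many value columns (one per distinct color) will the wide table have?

3

3 distinct color values: blue, maroon, orange.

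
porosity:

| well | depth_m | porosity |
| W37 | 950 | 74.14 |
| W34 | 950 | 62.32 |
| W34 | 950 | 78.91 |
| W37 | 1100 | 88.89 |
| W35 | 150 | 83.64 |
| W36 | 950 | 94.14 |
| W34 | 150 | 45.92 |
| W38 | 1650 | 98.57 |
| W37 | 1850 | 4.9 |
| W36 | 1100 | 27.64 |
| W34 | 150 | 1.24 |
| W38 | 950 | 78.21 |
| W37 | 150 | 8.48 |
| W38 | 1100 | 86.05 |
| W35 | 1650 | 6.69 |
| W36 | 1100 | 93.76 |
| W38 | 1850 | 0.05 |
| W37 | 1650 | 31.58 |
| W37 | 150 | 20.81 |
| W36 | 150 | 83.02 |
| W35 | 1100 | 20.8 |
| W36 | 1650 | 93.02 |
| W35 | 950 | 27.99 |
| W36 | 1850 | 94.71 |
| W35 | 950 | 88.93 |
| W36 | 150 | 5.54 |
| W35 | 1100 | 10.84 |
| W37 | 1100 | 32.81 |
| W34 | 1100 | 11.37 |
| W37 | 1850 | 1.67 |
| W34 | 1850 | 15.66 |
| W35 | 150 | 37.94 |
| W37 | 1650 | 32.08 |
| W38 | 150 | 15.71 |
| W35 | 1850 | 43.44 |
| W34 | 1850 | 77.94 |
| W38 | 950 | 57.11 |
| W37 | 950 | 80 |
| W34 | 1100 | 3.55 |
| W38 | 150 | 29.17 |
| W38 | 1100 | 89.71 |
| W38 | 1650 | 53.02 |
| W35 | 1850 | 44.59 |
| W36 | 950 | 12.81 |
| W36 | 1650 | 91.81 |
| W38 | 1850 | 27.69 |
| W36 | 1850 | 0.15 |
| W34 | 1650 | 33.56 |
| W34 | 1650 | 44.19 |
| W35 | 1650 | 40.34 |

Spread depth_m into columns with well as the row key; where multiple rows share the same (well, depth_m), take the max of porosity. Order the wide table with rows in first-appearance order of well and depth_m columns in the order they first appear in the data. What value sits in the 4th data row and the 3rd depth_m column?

83.02

With rows in first-appearance order of well, row 4 is well=W36. depth_m columns in first-appearance order: 950, 1100, 150, 1650, 1850; column 3 is 150.
Long rows with well=W36, depth_m=150: max(83.02, 5.54) = 83.02.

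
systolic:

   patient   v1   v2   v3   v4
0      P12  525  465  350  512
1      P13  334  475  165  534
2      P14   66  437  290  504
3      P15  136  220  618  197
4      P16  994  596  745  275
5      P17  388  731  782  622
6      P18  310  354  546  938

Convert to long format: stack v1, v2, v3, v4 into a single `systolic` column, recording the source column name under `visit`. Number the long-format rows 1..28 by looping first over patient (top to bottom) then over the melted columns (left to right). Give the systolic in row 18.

596

28 rows total (7 × 4). Row 18: index ⌊(18-1)/4⌋ = 4 into patient → P16; (18-1) mod 4 = 1 into the melted columns → v2.
So row 18 is (P16, v2, 596); systolic = 596.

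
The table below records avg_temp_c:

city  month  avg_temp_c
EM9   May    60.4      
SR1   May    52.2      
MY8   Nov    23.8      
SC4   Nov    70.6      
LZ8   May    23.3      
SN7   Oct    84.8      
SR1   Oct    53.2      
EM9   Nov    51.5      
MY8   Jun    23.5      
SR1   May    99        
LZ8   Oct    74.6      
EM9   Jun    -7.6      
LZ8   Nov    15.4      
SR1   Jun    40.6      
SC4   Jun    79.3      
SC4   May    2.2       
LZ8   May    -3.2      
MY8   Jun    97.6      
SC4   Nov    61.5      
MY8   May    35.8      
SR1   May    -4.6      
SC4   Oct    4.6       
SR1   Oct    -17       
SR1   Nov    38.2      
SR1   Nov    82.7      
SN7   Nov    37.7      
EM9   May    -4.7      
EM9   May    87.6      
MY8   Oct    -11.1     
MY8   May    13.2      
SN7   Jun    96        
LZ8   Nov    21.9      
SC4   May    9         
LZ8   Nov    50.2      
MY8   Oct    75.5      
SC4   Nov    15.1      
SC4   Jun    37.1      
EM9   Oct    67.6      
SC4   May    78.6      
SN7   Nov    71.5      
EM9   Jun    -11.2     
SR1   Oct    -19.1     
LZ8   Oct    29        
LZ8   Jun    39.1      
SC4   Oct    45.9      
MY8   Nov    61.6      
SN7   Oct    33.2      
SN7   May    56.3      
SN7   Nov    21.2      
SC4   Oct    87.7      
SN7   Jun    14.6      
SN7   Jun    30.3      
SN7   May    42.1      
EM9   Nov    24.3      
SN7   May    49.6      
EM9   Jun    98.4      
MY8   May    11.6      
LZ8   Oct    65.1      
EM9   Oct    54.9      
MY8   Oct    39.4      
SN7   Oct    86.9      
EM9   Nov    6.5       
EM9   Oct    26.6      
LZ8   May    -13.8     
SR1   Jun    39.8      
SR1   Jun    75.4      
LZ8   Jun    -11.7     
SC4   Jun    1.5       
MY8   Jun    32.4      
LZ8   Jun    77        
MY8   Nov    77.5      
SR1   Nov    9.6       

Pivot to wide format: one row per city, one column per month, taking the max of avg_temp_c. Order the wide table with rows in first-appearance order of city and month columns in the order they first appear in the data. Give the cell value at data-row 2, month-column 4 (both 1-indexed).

75.4

With rows in first-appearance order of city, row 2 is city=SR1. month columns in first-appearance order: May, Nov, Oct, Jun; column 4 is Jun.
Long rows with city=SR1, month=Jun: max(40.6, 39.8, 75.4) = 75.4.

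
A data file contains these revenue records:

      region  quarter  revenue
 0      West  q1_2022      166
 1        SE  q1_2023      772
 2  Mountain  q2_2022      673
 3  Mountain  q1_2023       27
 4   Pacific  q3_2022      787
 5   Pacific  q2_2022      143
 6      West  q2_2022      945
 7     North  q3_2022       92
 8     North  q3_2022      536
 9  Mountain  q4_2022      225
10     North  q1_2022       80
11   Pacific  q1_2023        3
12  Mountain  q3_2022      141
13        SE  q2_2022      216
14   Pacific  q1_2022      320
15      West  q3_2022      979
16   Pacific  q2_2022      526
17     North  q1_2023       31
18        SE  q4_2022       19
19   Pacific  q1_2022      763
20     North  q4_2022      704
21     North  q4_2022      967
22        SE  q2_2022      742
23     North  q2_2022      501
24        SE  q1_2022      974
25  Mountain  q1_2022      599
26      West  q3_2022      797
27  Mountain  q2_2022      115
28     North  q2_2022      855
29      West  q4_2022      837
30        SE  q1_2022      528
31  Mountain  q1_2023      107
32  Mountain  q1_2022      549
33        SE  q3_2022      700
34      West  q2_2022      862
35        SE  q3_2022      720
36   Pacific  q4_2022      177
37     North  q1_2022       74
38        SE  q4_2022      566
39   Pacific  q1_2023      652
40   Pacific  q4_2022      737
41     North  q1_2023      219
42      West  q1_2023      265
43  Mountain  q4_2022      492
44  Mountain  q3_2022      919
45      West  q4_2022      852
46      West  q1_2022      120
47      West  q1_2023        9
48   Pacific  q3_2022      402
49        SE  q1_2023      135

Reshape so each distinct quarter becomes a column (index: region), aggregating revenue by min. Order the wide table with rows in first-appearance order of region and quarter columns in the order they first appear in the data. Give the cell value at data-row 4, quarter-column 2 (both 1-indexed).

3

With rows in first-appearance order of region, row 4 is region=Pacific. quarter columns in first-appearance order: q1_2022, q1_2023, q2_2022, q3_2022, q4_2022; column 2 is q1_2023.
Long rows with region=Pacific, quarter=q1_2023: min(3, 652) = 3.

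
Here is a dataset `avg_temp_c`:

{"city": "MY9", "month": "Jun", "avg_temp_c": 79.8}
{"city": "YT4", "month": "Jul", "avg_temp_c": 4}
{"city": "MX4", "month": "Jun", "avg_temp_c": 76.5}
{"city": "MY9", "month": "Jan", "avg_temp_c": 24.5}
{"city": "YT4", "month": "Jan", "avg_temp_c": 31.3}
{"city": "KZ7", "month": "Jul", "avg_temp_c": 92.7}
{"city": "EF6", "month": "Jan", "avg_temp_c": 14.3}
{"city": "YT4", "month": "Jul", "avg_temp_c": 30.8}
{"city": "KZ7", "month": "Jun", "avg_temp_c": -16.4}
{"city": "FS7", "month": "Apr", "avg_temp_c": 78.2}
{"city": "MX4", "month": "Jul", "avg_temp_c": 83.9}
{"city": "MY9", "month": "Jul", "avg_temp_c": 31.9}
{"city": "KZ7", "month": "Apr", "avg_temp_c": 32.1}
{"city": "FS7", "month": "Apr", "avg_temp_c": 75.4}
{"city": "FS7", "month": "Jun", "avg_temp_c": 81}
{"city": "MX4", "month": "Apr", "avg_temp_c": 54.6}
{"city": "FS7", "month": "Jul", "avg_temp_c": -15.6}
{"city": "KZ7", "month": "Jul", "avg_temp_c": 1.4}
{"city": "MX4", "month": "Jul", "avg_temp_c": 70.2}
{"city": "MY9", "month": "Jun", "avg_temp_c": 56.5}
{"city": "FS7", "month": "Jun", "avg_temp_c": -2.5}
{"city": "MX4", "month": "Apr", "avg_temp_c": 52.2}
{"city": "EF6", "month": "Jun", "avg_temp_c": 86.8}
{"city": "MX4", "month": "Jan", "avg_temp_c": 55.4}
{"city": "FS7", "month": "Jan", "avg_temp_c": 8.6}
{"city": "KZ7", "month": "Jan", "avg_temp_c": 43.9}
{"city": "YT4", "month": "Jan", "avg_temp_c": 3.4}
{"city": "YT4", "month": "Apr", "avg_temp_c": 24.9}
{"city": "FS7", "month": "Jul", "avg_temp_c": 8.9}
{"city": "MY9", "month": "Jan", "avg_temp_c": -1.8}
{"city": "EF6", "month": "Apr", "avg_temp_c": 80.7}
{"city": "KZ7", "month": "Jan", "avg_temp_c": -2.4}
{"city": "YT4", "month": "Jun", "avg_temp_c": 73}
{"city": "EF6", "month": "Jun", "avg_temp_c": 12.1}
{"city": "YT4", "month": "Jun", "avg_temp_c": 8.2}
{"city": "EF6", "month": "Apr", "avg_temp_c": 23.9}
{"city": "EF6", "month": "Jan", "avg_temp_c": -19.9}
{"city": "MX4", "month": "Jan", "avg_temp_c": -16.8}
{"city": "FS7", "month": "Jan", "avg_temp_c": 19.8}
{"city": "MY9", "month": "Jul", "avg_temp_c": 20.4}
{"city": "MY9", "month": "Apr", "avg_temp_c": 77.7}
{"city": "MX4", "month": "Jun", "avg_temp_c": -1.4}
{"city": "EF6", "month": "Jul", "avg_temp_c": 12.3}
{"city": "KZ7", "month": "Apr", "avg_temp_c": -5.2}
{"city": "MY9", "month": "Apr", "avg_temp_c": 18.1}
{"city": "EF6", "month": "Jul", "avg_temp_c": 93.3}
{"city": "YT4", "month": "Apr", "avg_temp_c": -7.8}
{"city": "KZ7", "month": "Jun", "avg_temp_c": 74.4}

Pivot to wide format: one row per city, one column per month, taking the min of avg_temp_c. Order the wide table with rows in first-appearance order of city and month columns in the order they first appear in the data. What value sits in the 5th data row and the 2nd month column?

12.3

With rows in first-appearance order of city, row 5 is city=EF6. month columns in first-appearance order: Jun, Jul, Jan, Apr; column 2 is Jul.
Long rows with city=EF6, month=Jul: min(12.3, 93.3) = 12.3.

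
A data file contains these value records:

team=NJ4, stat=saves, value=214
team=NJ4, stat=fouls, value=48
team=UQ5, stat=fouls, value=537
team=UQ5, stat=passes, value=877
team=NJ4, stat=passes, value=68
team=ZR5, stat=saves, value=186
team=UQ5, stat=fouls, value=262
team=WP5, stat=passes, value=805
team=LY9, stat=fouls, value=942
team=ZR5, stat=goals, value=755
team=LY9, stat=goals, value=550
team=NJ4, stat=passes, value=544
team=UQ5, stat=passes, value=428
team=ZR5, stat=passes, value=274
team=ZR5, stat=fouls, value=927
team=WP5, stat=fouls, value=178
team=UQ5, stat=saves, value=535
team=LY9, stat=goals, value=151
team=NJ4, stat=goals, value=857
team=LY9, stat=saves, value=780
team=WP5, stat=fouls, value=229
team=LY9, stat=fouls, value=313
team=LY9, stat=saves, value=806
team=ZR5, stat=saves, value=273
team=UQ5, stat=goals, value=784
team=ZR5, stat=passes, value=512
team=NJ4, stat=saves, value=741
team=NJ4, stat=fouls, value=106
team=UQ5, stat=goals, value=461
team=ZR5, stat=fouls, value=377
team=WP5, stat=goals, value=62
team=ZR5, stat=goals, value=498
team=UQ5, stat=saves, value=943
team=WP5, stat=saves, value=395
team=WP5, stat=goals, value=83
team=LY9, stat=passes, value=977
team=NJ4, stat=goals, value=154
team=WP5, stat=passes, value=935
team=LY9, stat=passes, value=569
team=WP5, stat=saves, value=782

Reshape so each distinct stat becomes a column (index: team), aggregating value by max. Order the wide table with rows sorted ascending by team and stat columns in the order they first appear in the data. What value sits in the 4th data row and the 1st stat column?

With rows sorted ascending by team, row 4 is team=WP5. stat columns in first-appearance order: saves, fouls, passes, goals; column 1 is saves.
Long rows with team=WP5, stat=saves: max(395, 782) = 782.

782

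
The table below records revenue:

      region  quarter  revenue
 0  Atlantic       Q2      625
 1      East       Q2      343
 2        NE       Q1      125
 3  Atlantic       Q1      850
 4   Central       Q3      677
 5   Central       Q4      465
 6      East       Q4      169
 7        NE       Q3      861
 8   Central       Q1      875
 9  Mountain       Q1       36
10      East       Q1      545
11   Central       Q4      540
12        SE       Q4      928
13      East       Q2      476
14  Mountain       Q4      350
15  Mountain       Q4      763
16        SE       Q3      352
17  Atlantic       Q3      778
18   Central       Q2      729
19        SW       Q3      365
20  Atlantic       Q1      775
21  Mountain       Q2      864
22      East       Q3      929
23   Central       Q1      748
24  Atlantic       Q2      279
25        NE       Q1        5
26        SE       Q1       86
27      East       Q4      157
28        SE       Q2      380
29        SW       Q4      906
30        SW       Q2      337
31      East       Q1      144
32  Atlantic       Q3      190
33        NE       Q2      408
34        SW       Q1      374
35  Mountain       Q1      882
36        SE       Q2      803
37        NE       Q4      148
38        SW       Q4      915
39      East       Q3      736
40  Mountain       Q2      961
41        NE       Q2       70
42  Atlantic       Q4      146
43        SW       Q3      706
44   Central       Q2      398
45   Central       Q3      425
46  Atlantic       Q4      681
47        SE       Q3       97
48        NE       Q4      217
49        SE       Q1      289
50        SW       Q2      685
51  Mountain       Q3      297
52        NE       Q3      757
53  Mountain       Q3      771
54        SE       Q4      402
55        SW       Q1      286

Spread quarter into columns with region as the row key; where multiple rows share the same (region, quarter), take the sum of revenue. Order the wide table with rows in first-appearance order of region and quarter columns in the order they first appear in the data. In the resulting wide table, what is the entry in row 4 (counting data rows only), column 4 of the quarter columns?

With rows in first-appearance order of region, row 4 is region=Central. quarter columns in first-appearance order: Q2, Q1, Q3, Q4; column 4 is Q4.
Long rows with region=Central, quarter=Q4: 465 + 540 = 1005.

1005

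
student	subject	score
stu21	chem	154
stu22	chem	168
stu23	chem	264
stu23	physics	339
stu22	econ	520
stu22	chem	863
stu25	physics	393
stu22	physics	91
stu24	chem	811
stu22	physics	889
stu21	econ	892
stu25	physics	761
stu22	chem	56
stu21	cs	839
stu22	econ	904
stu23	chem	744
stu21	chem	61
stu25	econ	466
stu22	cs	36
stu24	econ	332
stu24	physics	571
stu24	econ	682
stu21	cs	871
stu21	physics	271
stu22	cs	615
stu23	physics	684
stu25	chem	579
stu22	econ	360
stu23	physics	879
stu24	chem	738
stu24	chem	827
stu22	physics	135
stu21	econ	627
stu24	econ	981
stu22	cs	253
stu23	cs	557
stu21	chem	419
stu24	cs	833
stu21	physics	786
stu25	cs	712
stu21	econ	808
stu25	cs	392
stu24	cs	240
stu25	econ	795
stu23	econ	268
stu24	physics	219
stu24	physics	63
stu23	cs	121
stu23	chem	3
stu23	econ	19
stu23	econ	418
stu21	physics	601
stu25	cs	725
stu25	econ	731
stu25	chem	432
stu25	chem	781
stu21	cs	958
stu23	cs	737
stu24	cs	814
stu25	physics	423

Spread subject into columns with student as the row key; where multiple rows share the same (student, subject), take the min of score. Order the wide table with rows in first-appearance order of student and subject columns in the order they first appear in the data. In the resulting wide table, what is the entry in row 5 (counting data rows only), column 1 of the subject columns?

With rows in first-appearance order of student, row 5 is student=stu24. subject columns in first-appearance order: chem, physics, econ, cs; column 1 is chem.
Long rows with student=stu24, subject=chem: min(811, 738, 827) = 738.

738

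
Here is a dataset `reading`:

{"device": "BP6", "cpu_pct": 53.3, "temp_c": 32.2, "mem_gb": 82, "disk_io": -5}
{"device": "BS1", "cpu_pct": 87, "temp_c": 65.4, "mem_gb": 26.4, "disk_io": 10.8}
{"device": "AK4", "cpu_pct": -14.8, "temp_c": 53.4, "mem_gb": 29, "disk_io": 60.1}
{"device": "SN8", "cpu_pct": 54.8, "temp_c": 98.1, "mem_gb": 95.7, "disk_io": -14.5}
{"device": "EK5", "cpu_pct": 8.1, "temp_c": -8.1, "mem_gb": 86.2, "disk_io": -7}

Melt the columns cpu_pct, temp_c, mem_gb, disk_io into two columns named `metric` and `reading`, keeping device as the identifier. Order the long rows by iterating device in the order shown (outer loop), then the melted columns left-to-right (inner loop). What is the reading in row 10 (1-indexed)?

20 rows total (5 × 4). Row 10: index ⌊(10-1)/4⌋ = 2 into device → AK4; (10-1) mod 4 = 1 into the melted columns → temp_c.
So row 10 is (AK4, temp_c, 53.4); reading = 53.4.

53.4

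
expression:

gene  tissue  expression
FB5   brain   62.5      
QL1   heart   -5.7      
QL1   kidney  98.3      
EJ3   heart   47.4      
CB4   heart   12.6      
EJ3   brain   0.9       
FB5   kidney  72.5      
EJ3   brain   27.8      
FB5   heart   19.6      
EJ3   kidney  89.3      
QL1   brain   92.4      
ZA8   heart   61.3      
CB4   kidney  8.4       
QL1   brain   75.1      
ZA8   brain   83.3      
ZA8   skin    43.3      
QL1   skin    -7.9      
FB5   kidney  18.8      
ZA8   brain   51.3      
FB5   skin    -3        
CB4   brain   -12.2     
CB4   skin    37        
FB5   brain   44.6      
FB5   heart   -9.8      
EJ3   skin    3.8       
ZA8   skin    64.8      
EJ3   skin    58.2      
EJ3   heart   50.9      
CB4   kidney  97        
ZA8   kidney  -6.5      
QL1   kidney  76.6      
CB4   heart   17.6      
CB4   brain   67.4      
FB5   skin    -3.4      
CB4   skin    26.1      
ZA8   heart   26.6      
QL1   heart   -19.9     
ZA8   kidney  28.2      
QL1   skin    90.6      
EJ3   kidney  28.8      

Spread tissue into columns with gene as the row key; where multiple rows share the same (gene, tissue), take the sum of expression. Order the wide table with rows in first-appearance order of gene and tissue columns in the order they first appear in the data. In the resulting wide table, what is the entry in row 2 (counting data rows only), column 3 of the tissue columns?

174.9

With rows in first-appearance order of gene, row 2 is gene=QL1. tissue columns in first-appearance order: brain, heart, kidney, skin; column 3 is kidney.
Long rows with gene=QL1, tissue=kidney: 98.3 + 76.6 = 174.9.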